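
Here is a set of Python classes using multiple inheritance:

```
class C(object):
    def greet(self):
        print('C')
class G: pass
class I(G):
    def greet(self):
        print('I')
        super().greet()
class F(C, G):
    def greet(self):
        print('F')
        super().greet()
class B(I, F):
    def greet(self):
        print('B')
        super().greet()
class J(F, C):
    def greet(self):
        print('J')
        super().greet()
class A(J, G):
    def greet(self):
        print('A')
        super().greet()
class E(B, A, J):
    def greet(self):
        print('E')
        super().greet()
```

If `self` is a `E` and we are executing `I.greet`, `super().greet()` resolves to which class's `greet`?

L[E] = E + merge(L[B], L[A], L[J], [B A J])
  take B:  [B I F C G object] + [A J F C G object] + [J F C G object] + [B A J]
  take I:  [I F C G object] + [A J F C G object] + [J F C G object] + [A J]
  take A:  [F C G object] + [A J F C G object] + [J F C G object] + [A J]
  take J:  [F C G object] + [J F C G object] + [J F C G object] + [J]
  take F:  [F C G object] + [F C G object] + [F C G object]
  take C:  [C G object] + [C G object] + [C G object]
  take G:  [G object] + [G object] + [G object]
  take object:  [object] + [object] + [object]
MRO: E B I A J F C G object
super() in I.greet on a E instance goes to the class after I in E's MRO: A.

A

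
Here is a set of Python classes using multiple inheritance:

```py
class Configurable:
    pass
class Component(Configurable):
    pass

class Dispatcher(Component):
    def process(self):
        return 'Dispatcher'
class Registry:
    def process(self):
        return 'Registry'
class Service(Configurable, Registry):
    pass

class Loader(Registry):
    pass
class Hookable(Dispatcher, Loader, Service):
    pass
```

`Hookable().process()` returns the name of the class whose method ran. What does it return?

L[Hookable] = Hookable + merge(L[Dispatcher], L[Loader], L[Service], [Dispatcher Loader Service])
  take Dispatcher:  [Dispatcher Component Configurable object] + [Loader Registry object] + [Service Configurable Registry object] + [Dispatcher Loader Service]
  take Component:  [Component Configurable object] + [Loader Registry object] + [Service Configurable Registry object] + [Loader Service]
  take Loader:  [Configurable object] + [Loader Registry object] + [Service Configurable Registry object] + [Loader Service]
  take Service:  [Configurable object] + [Registry object] + [Service Configurable Registry object] + [Service]
  take Configurable:  [Configurable object] + [Registry object] + [Configurable Registry object]
  take Registry:  [object] + [Registry object] + [Registry object]
  take object:  [object] + [object] + [object]
MRO: Hookable Dispatcher Component Loader Service Configurable Registry object
process is defined in: Dispatcher, Registry. First along the MRO is Dispatcher.

Dispatcher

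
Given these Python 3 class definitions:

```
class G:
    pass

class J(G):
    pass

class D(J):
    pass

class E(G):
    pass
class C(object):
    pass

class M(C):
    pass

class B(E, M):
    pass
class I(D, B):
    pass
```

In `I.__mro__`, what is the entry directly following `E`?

G

L[I] = I + merge(L[D], L[B], [D B])
  take D:  [D J G object] + [B E G M C object] + [D B]
  take J:  [J G object] + [B E G M C object] + [B]
  take B:  [G object] + [B E G M C object] + [B]
  take E:  [G object] + [E G M C object]
  take G:  [G object] + [G M C object]
  take M:  [object] + [M C object]
  take C:  [object] + [C object]
  take object:  [object] + [object]
MRO: I D J B E G M C object
E is at position 4; next is G.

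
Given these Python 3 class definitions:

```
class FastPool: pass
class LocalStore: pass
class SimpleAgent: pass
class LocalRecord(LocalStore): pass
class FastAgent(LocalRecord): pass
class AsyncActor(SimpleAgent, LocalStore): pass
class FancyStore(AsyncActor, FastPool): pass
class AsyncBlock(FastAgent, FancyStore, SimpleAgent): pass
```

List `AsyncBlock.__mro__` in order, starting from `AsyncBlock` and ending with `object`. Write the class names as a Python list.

[AsyncBlock, FastAgent, LocalRecord, FancyStore, AsyncActor, SimpleAgent, LocalStore, FastPool, object]

L[AsyncBlock] = AsyncBlock + merge(L[FastAgent], L[FancyStore], L[SimpleAgent], [FastAgent FancyStore SimpleAgent])
  take FastAgent:  [FastAgent LocalRecord LocalStore object] + [FancyStore AsyncActor SimpleAgent LocalStore FastPool object] + [SimpleAgent object] + [FastAgent FancyStore SimpleAgent]
  take LocalRecord:  [LocalRecord LocalStore object] + [FancyStore AsyncActor SimpleAgent LocalStore FastPool object] + [SimpleAgent object] + [FancyStore SimpleAgent]
  take FancyStore:  [LocalStore object] + [FancyStore AsyncActor SimpleAgent LocalStore FastPool object] + [SimpleAgent object] + [FancyStore SimpleAgent]
  take AsyncActor:  [LocalStore object] + [AsyncActor SimpleAgent LocalStore FastPool object] + [SimpleAgent object] + [SimpleAgent]
  take SimpleAgent:  [LocalStore object] + [SimpleAgent LocalStore FastPool object] + [SimpleAgent object] + [SimpleAgent]
  take LocalStore:  [LocalStore object] + [LocalStore FastPool object] + [object]
  take FastPool:  [object] + [FastPool object] + [object]
  take object:  [object] + [object] + [object]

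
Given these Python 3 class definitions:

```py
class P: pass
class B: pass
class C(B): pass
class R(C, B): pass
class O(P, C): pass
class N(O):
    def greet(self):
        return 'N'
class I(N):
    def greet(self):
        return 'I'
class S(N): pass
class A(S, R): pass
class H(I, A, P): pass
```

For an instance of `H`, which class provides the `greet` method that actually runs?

L[H] = H + merge(L[I], L[A], L[P], [I A P])
  take I:  [I N O P C B object] + [A S N O P R C B object] + [P object] + [I A P]
  take A:  [N O P C B object] + [A S N O P R C B object] + [P object] + [A P]
  take S:  [N O P C B object] + [S N O P R C B object] + [P object] + [P]
  take N:  [N O P C B object] + [N O P R C B object] + [P object] + [P]
  take O:  [O P C B object] + [O P R C B object] + [P object] + [P]
  take P:  [P C B object] + [P R C B object] + [P object] + [P]
  take R:  [C B object] + [R C B object] + [object]
  take C:  [C B object] + [C B object] + [object]
  take B:  [B object] + [B object] + [object]
  take object:  [object] + [object] + [object]
MRO: H I A S N O P R C B object
greet is defined in: I, N. First along the MRO is I.

I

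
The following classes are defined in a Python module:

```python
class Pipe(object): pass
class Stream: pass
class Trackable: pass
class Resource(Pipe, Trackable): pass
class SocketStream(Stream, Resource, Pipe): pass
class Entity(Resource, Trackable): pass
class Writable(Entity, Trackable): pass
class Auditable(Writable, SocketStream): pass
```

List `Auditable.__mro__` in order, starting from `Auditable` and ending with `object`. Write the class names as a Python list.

L[Auditable] = Auditable + merge(L[Writable], L[SocketStream], [Writable SocketStream])
  take Writable:  [Writable Entity Resource Pipe Trackable object] + [SocketStream Stream Resource Pipe Trackable object] + [Writable SocketStream]
  take Entity:  [Entity Resource Pipe Trackable object] + [SocketStream Stream Resource Pipe Trackable object] + [SocketStream]
  take SocketStream:  [Resource Pipe Trackable object] + [SocketStream Stream Resource Pipe Trackable object] + [SocketStream]
  take Stream:  [Resource Pipe Trackable object] + [Stream Resource Pipe Trackable object]
  take Resource:  [Resource Pipe Trackable object] + [Resource Pipe Trackable object]
  take Pipe:  [Pipe Trackable object] + [Pipe Trackable object]
  take Trackable:  [Trackable object] + [Trackable object]
  take object:  [object] + [object]

[Auditable, Writable, Entity, SocketStream, Stream, Resource, Pipe, Trackable, object]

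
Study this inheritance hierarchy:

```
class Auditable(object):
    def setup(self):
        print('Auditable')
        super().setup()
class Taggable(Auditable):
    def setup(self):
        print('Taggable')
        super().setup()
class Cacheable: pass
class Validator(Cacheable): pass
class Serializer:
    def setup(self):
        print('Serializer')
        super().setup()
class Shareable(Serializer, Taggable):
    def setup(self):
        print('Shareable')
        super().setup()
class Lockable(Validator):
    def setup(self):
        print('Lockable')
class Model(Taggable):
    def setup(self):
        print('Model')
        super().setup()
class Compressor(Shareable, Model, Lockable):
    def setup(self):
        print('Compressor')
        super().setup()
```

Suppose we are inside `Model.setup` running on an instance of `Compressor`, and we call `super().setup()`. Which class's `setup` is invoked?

Taggable

L[Compressor] = Compressor + merge(L[Shareable], L[Model], L[Lockable], [Shareable Model Lockable])
  take Shareable:  [Shareable Serializer Taggable Auditable object] + [Model Taggable Auditable object] + [Lockable Validator Cacheable object] + [Shareable Model Lockable]
  take Serializer:  [Serializer Taggable Auditable object] + [Model Taggable Auditable object] + [Lockable Validator Cacheable object] + [Model Lockable]
  take Model:  [Taggable Auditable object] + [Model Taggable Auditable object] + [Lockable Validator Cacheable object] + [Model Lockable]
  take Taggable:  [Taggable Auditable object] + [Taggable Auditable object] + [Lockable Validator Cacheable object] + [Lockable]
  take Auditable:  [Auditable object] + [Auditable object] + [Lockable Validator Cacheable object] + [Lockable]
  take Lockable:  [object] + [object] + [Lockable Validator Cacheable object] + [Lockable]
  take Validator:  [object] + [object] + [Validator Cacheable object]
  take Cacheable:  [object] + [object] + [Cacheable object]
  take object:  [object] + [object] + [object]
MRO: Compressor Shareable Serializer Model Taggable Auditable Lockable Validator Cacheable object
super() in Model.setup on a Compressor instance goes to the class after Model in Compressor's MRO: Taggable.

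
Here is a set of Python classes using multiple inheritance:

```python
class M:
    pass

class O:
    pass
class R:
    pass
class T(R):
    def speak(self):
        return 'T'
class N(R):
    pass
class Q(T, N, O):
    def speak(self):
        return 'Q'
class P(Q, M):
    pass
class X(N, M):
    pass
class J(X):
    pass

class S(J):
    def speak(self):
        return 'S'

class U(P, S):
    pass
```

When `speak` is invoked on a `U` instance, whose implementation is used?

L[U] = U + merge(L[P], L[S], [P S])
  take P:  [P Q T N R O M object] + [S J X N R M object] + [P S]
  take Q:  [Q T N R O M object] + [S J X N R M object] + [S]
  take T:  [T N R O M object] + [S J X N R M object] + [S]
  take S:  [N R O M object] + [S J X N R M object] + [S]
  take J:  [N R O M object] + [J X N R M object]
  take X:  [N R O M object] + [X N R M object]
  take N:  [N R O M object] + [N R M object]
  take R:  [R O M object] + [R M object]
  take O:  [O M object] + [M object]
  take M:  [M object] + [M object]
  take object:  [object] + [object]
MRO: U P Q T S J X N R O M object
speak is defined in: Q, S, T. First along the MRO is Q.

Q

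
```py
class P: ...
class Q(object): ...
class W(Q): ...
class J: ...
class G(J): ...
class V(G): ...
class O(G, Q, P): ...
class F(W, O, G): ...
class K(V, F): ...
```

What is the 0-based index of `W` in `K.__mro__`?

L[K] = K + merge(L[V], L[F], [V F])
  take V:  [V G J object] + [F W O G J Q P object] + [V F]
  take F:  [G J object] + [F W O G J Q P object] + [F]
  take W:  [G J object] + [W O G J Q P object]
  take O:  [G J object] + [O G J Q P object]
  take G:  [G J object] + [G J Q P object]
  take J:  [J object] + [J Q P object]
  take Q:  [object] + [Q P object]
  take P:  [object] + [P object]
  take object:  [object] + [object]
MRO: K V F W O G J Q P object
W sits at index 3.

3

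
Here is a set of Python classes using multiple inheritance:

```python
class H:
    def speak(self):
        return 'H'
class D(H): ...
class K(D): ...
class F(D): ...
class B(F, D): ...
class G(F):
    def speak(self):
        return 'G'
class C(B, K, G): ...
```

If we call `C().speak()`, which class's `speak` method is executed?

L[C] = C + merge(L[B], L[K], L[G], [B K G])
  take B:  [B F D H object] + [K D H object] + [G F D H object] + [B K G]
  take K:  [F D H object] + [K D H object] + [G F D H object] + [K G]
  take G:  [F D H object] + [D H object] + [G F D H object] + [G]
  take F:  [F D H object] + [D H object] + [F D H object]
  take D:  [D H object] + [D H object] + [D H object]
  take H:  [H object] + [H object] + [H object]
  take object:  [object] + [object] + [object]
MRO: C B K G F D H object
speak is defined in: G, H. First along the MRO is G.

G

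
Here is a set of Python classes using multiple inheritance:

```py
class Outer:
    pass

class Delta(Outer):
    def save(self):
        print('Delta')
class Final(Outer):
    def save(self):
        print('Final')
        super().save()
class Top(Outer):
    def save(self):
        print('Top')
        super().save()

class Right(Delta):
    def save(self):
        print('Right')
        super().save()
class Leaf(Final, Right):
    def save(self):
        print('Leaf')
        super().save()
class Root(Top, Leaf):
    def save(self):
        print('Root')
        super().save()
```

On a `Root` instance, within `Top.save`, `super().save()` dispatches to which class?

Leaf

L[Root] = Root + merge(L[Top], L[Leaf], [Top Leaf])
  take Top:  [Top Outer object] + [Leaf Final Right Delta Outer object] + [Top Leaf]
  take Leaf:  [Outer object] + [Leaf Final Right Delta Outer object] + [Leaf]
  take Final:  [Outer object] + [Final Right Delta Outer object]
  take Right:  [Outer object] + [Right Delta Outer object]
  take Delta:  [Outer object] + [Delta Outer object]
  take Outer:  [Outer object] + [Outer object]
  take object:  [object] + [object]
MRO: Root Top Leaf Final Right Delta Outer object
super() in Top.save on a Root instance goes to the class after Top in Root's MRO: Leaf.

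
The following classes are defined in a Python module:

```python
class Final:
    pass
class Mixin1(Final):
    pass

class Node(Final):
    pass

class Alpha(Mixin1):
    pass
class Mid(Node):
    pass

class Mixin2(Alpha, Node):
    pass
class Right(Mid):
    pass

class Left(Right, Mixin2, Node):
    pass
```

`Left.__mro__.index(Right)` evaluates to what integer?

L[Left] = Left + merge(L[Right], L[Mixin2], L[Node], [Right Mixin2 Node])
  take Right:  [Right Mid Node Final object] + [Mixin2 Alpha Mixin1 Node Final object] + [Node Final object] + [Right Mixin2 Node]
  take Mid:  [Mid Node Final object] + [Mixin2 Alpha Mixin1 Node Final object] + [Node Final object] + [Mixin2 Node]
  take Mixin2:  [Node Final object] + [Mixin2 Alpha Mixin1 Node Final object] + [Node Final object] + [Mixin2 Node]
  take Alpha:  [Node Final object] + [Alpha Mixin1 Node Final object] + [Node Final object] + [Node]
  take Mixin1:  [Node Final object] + [Mixin1 Node Final object] + [Node Final object] + [Node]
  take Node:  [Node Final object] + [Node Final object] + [Node Final object] + [Node]
  take Final:  [Final object] + [Final object] + [Final object]
  take object:  [object] + [object] + [object]
MRO: Left Right Mid Mixin2 Alpha Mixin1 Node Final object
Right sits at index 1.

1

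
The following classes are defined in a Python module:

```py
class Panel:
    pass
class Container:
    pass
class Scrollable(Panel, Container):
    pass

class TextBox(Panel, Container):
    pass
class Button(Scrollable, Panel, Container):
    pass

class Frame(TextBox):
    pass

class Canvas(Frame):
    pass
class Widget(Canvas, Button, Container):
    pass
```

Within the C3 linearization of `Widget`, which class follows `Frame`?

L[Widget] = Widget + merge(L[Canvas], L[Button], L[Container], [Canvas Button Container])
  take Canvas:  [Canvas Frame TextBox Panel Container object] + [Button Scrollable Panel Container object] + [Container object] + [Canvas Button Container]
  take Frame:  [Frame TextBox Panel Container object] + [Button Scrollable Panel Container object] + [Container object] + [Button Container]
  take TextBox:  [TextBox Panel Container object] + [Button Scrollable Panel Container object] + [Container object] + [Button Container]
  take Button:  [Panel Container object] + [Button Scrollable Panel Container object] + [Container object] + [Button Container]
  take Scrollable:  [Panel Container object] + [Scrollable Panel Container object] + [Container object] + [Container]
  take Panel:  [Panel Container object] + [Panel Container object] + [Container object] + [Container]
  take Container:  [Container object] + [Container object] + [Container object] + [Container]
  take object:  [object] + [object] + [object]
MRO: Widget Canvas Frame TextBox Button Scrollable Panel Container object
Frame is at position 2; next is TextBox.

TextBox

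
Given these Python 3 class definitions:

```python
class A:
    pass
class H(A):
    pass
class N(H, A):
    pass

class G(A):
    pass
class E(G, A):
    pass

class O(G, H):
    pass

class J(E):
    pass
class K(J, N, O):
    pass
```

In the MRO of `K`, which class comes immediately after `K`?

J

L[K] = K + merge(L[J], L[N], L[O], [J N O])
  take J:  [J E G A object] + [N H A object] + [O G H A object] + [J N O]
  take E:  [E G A object] + [N H A object] + [O G H A object] + [N O]
  take N:  [G A object] + [N H A object] + [O G H A object] + [N O]
  take O:  [G A object] + [H A object] + [O G H A object] + [O]
  take G:  [G A object] + [H A object] + [G H A object]
  take H:  [A object] + [H A object] + [H A object]
  take A:  [A object] + [A object] + [A object]
  take object:  [object] + [object] + [object]
MRO: K J E N O G H A object
K is at position 0; next is J.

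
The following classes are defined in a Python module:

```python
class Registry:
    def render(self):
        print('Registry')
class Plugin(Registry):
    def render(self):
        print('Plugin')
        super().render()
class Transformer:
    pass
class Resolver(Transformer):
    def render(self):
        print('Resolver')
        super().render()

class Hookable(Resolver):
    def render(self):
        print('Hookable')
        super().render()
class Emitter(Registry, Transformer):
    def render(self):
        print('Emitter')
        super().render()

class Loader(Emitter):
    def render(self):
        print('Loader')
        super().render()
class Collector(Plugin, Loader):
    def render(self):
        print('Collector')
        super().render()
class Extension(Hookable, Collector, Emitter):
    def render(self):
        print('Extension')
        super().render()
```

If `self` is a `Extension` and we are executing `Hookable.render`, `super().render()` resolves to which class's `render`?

Resolver

L[Extension] = Extension + merge(L[Hookable], L[Collector], L[Emitter], [Hookable Collector Emitter])
  take Hookable:  [Hookable Resolver Transformer object] + [Collector Plugin Loader Emitter Registry Transformer object] + [Emitter Registry Transformer object] + [Hookable Collector Emitter]
  take Resolver:  [Resolver Transformer object] + [Collector Plugin Loader Emitter Registry Transformer object] + [Emitter Registry Transformer object] + [Collector Emitter]
  take Collector:  [Transformer object] + [Collector Plugin Loader Emitter Registry Transformer object] + [Emitter Registry Transformer object] + [Collector Emitter]
  take Plugin:  [Transformer object] + [Plugin Loader Emitter Registry Transformer object] + [Emitter Registry Transformer object] + [Emitter]
  take Loader:  [Transformer object] + [Loader Emitter Registry Transformer object] + [Emitter Registry Transformer object] + [Emitter]
  take Emitter:  [Transformer object] + [Emitter Registry Transformer object] + [Emitter Registry Transformer object] + [Emitter]
  take Registry:  [Transformer object] + [Registry Transformer object] + [Registry Transformer object]
  take Transformer:  [Transformer object] + [Transformer object] + [Transformer object]
  take object:  [object] + [object] + [object]
MRO: Extension Hookable Resolver Collector Plugin Loader Emitter Registry Transformer object
super() in Hookable.render on a Extension instance goes to the class after Hookable in Extension's MRO: Resolver.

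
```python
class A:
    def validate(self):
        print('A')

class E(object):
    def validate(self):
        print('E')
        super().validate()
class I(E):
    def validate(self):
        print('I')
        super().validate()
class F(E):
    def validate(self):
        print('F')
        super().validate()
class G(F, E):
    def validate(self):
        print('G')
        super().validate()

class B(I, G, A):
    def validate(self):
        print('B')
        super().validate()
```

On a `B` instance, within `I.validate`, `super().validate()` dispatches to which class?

L[B] = B + merge(L[I], L[G], L[A], [I G A])
  take I:  [I E object] + [G F E object] + [A object] + [I G A]
  take G:  [E object] + [G F E object] + [A object] + [G A]
  take F:  [E object] + [F E object] + [A object] + [A]
  take E:  [E object] + [E object] + [A object] + [A]
  take A:  [object] + [object] + [A object] + [A]
  take object:  [object] + [object] + [object]
MRO: B I G F E A object
super() in I.validate on a B instance goes to the class after I in B's MRO: G.

G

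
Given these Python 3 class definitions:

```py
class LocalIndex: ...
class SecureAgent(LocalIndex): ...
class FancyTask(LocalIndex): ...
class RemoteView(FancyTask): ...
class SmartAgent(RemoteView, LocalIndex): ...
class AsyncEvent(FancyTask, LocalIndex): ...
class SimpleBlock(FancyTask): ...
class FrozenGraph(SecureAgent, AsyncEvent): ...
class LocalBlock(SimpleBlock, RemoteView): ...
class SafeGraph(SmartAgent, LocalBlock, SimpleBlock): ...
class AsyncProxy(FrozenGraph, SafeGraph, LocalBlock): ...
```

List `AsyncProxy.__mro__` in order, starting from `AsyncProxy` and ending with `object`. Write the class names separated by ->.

AsyncProxy -> FrozenGraph -> SecureAgent -> AsyncEvent -> SafeGraph -> SmartAgent -> LocalBlock -> SimpleBlock -> RemoteView -> FancyTask -> LocalIndex -> object

L[AsyncProxy] = AsyncProxy + merge(L[FrozenGraph], L[SafeGraph], L[LocalBlock], [FrozenGraph SafeGraph LocalBlock])
  take FrozenGraph:  [FrozenGraph SecureAgent AsyncEvent FancyTask LocalIndex object] + [SafeGraph SmartAgent LocalBlock SimpleBlock RemoteView FancyTask LocalIndex object] + [LocalBlock SimpleBlock RemoteView FancyTask LocalIndex object] + [FrozenGraph SafeGraph LocalBlock]
  take SecureAgent:  [SecureAgent AsyncEvent FancyTask LocalIndex object] + [SafeGraph SmartAgent LocalBlock SimpleBlock RemoteView FancyTask LocalIndex object] + [LocalBlock SimpleBlock RemoteView FancyTask LocalIndex object] + [SafeGraph LocalBlock]
  take AsyncEvent:  [AsyncEvent FancyTask LocalIndex object] + [SafeGraph SmartAgent LocalBlock SimpleBlock RemoteView FancyTask LocalIndex object] + [LocalBlock SimpleBlock RemoteView FancyTask LocalIndex object] + [SafeGraph LocalBlock]
  take SafeGraph:  [FancyTask LocalIndex object] + [SafeGraph SmartAgent LocalBlock SimpleBlock RemoteView FancyTask LocalIndex object] + [LocalBlock SimpleBlock RemoteView FancyTask LocalIndex object] + [SafeGraph LocalBlock]
  take SmartAgent:  [FancyTask LocalIndex object] + [SmartAgent LocalBlock SimpleBlock RemoteView FancyTask LocalIndex object] + [LocalBlock SimpleBlock RemoteView FancyTask LocalIndex object] + [LocalBlock]
  take LocalBlock:  [FancyTask LocalIndex object] + [LocalBlock SimpleBlock RemoteView FancyTask LocalIndex object] + [LocalBlock SimpleBlock RemoteView FancyTask LocalIndex object] + [LocalBlock]
  take SimpleBlock:  [FancyTask LocalIndex object] + [SimpleBlock RemoteView FancyTask LocalIndex object] + [SimpleBlock RemoteView FancyTask LocalIndex object]
  take RemoteView:  [FancyTask LocalIndex object] + [RemoteView FancyTask LocalIndex object] + [RemoteView FancyTask LocalIndex object]
  take FancyTask:  [FancyTask LocalIndex object] + [FancyTask LocalIndex object] + [FancyTask LocalIndex object]
  take LocalIndex:  [LocalIndex object] + [LocalIndex object] + [LocalIndex object]
  take object:  [object] + [object] + [object]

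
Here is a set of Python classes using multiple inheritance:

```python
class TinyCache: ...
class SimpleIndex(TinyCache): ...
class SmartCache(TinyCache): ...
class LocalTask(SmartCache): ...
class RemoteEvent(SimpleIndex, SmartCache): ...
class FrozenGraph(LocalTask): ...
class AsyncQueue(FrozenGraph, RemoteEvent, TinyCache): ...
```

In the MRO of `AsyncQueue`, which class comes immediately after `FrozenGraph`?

LocalTask

L[AsyncQueue] = AsyncQueue + merge(L[FrozenGraph], L[RemoteEvent], L[TinyCache], [FrozenGraph RemoteEvent TinyCache])
  take FrozenGraph:  [FrozenGraph LocalTask SmartCache TinyCache object] + [RemoteEvent SimpleIndex SmartCache TinyCache object] + [TinyCache object] + [FrozenGraph RemoteEvent TinyCache]
  take LocalTask:  [LocalTask SmartCache TinyCache object] + [RemoteEvent SimpleIndex SmartCache TinyCache object] + [TinyCache object] + [RemoteEvent TinyCache]
  take RemoteEvent:  [SmartCache TinyCache object] + [RemoteEvent SimpleIndex SmartCache TinyCache object] + [TinyCache object] + [RemoteEvent TinyCache]
  take SimpleIndex:  [SmartCache TinyCache object] + [SimpleIndex SmartCache TinyCache object] + [TinyCache object] + [TinyCache]
  take SmartCache:  [SmartCache TinyCache object] + [SmartCache TinyCache object] + [TinyCache object] + [TinyCache]
  take TinyCache:  [TinyCache object] + [TinyCache object] + [TinyCache object] + [TinyCache]
  take object:  [object] + [object] + [object]
MRO: AsyncQueue FrozenGraph LocalTask RemoteEvent SimpleIndex SmartCache TinyCache object
FrozenGraph is at position 1; next is LocalTask.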